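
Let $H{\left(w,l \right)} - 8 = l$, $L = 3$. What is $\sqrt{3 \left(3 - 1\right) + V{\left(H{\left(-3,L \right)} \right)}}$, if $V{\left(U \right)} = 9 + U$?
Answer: $\sqrt{26} \approx 5.099$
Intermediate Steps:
$H{\left(w,l \right)} = 8 + l$
$\sqrt{3 \left(3 - 1\right) + V{\left(H{\left(-3,L \right)} \right)}} = \sqrt{3 \left(3 - 1\right) + \left(9 + \left(8 + 3\right)\right)} = \sqrt{3 \cdot 2 + \left(9 + 11\right)} = \sqrt{6 + 20} = \sqrt{26}$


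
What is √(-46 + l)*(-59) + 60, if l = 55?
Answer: -117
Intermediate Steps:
√(-46 + l)*(-59) + 60 = √(-46 + 55)*(-59) + 60 = √9*(-59) + 60 = 3*(-59) + 60 = -177 + 60 = -117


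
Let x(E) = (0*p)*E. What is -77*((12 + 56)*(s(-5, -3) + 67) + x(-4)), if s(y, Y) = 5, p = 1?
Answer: -376992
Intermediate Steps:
x(E) = 0 (x(E) = (0*1)*E = 0*E = 0)
-77*((12 + 56)*(s(-5, -3) + 67) + x(-4)) = -77*((12 + 56)*(5 + 67) + 0) = -77*(68*72 + 0) = -77*(4896 + 0) = -77*4896 = -376992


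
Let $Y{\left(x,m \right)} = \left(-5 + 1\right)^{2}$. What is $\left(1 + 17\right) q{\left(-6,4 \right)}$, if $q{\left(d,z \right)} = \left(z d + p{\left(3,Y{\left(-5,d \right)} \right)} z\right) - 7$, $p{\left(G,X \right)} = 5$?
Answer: $-198$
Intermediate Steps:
$Y{\left(x,m \right)} = 16$ ($Y{\left(x,m \right)} = \left(-4\right)^{2} = 16$)
$q{\left(d,z \right)} = -7 + 5 z + d z$ ($q{\left(d,z \right)} = \left(z d + 5 z\right) - 7 = \left(d z + 5 z\right) - 7 = \left(5 z + d z\right) - 7 = -7 + 5 z + d z$)
$\left(1 + 17\right) q{\left(-6,4 \right)} = \left(1 + 17\right) \left(-7 + 5 \cdot 4 - 24\right) = 18 \left(-7 + 20 - 24\right) = 18 \left(-11\right) = -198$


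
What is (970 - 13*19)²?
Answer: 522729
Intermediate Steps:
(970 - 13*19)² = (970 - 247)² = 723² = 522729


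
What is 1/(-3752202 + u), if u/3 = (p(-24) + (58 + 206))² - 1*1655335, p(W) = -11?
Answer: -1/8526180 ≈ -1.1729e-7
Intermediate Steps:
u = -4773978 (u = 3*((-11 + (58 + 206))² - 1*1655335) = 3*((-11 + 264)² - 1655335) = 3*(253² - 1655335) = 3*(64009 - 1655335) = 3*(-1591326) = -4773978)
1/(-3752202 + u) = 1/(-3752202 - 4773978) = 1/(-8526180) = -1/8526180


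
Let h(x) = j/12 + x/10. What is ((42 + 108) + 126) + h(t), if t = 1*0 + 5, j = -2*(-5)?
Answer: 832/3 ≈ 277.33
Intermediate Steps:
j = 10
t = 5 (t = 0 + 5 = 5)
h(x) = ⅚ + x/10 (h(x) = 10/12 + x/10 = 10*(1/12) + x*(⅒) = ⅚ + x/10)
((42 + 108) + 126) + h(t) = ((42 + 108) + 126) + (⅚ + (⅒)*5) = (150 + 126) + (⅚ + ½) = 276 + 4/3 = 832/3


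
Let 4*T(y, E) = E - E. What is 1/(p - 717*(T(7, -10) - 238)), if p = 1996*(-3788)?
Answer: -1/7390202 ≈ -1.3531e-7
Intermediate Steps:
T(y, E) = 0 (T(y, E) = (E - E)/4 = (¼)*0 = 0)
p = -7560848
1/(p - 717*(T(7, -10) - 238)) = 1/(-7560848 - 717*(0 - 238)) = 1/(-7560848 - 717*(-238)) = 1/(-7560848 + 170646) = 1/(-7390202) = -1/7390202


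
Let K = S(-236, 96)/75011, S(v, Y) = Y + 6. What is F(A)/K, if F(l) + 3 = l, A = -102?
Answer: -2625385/34 ≈ -77217.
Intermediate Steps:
F(l) = -3 + l
S(v, Y) = 6 + Y
K = 102/75011 (K = (6 + 96)/75011 = 102*(1/75011) = 102/75011 ≈ 0.0013598)
F(A)/K = (-3 - 102)/(102/75011) = -105*75011/102 = -2625385/34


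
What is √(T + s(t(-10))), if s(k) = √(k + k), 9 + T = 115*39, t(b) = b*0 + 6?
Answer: √(4476 + 2*√3) ≈ 66.929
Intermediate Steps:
t(b) = 6 (t(b) = 0 + 6 = 6)
T = 4476 (T = -9 + 115*39 = -9 + 4485 = 4476)
s(k) = √2*√k (s(k) = √(2*k) = √2*√k)
√(T + s(t(-10))) = √(4476 + √2*√6) = √(4476 + 2*√3)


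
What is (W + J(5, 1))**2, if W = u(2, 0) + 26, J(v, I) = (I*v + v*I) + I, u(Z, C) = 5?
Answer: 1764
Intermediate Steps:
J(v, I) = I + 2*I*v (J(v, I) = (I*v + I*v) + I = 2*I*v + I = I + 2*I*v)
W = 31 (W = 5 + 26 = 31)
(W + J(5, 1))**2 = (31 + 1*(1 + 2*5))**2 = (31 + 1*(1 + 10))**2 = (31 + 1*11)**2 = (31 + 11)**2 = 42**2 = 1764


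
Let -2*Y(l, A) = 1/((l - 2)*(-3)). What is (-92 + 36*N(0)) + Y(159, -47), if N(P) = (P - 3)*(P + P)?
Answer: -86663/942 ≈ -91.999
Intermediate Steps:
Y(l, A) = -1/(2*(6 - 3*l)) (Y(l, A) = -(-1/(3*(l - 2)))/2 = -(-1/(3*(-2 + l)))/2 = -1/(2*(6 - 3*l)))
N(P) = 2*P*(-3 + P) (N(P) = (-3 + P)*(2*P) = 2*P*(-3 + P))
(-92 + 36*N(0)) + Y(159, -47) = (-92 + 36*(2*0*(-3 + 0))) + 1/(6*(-2 + 159)) = (-92 + 36*(2*0*(-3))) + (⅙)/157 = (-92 + 36*0) + (⅙)*(1/157) = (-92 + 0) + 1/942 = -92 + 1/942 = -86663/942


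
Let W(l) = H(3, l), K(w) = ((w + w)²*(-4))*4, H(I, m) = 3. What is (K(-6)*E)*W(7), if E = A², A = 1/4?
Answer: -432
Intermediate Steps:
A = ¼ ≈ 0.25000
K(w) = -64*w² (K(w) = ((2*w)²*(-4))*4 = ((4*w²)*(-4))*4 = -16*w²*4 = -64*w²)
W(l) = 3
E = 1/16 (E = (¼)² = 1/16 ≈ 0.062500)
(K(-6)*E)*W(7) = (-64*(-6)²*(1/16))*3 = (-64*36*(1/16))*3 = -2304*1/16*3 = -144*3 = -432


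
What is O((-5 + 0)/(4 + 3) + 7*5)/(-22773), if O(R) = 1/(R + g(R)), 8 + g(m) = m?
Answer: -7/9655752 ≈ -7.2496e-7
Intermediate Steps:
g(m) = -8 + m
O(R) = 1/(-8 + 2*R) (O(R) = 1/(R + (-8 + R)) = 1/(-8 + 2*R))
O((-5 + 0)/(4 + 3) + 7*5)/(-22773) = (1/(2*(-4 + ((-5 + 0)/(4 + 3) + 7*5))))/(-22773) = (1/(2*(-4 + (-5/7 + 35))))*(-1/22773) = (1/(2*(-4 + 240/7)))*(-1/22773) = (1/(2*(212/7)))*(-1/22773) = ((½)*(7/212))*(-1/22773) = (7/424)*(-1/22773) = -7/9655752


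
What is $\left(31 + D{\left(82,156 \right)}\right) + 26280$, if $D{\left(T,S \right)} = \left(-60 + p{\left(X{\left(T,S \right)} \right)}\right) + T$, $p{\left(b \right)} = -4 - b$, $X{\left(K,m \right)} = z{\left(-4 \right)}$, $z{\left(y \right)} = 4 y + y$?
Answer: $26349$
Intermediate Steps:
$z{\left(y \right)} = 5 y$
$X{\left(K,m \right)} = -20$ ($X{\left(K,m \right)} = 5 \left(-4\right) = -20$)
$D{\left(T,S \right)} = -44 + T$ ($D{\left(T,S \right)} = \left(-60 - -16\right) + T = \left(-60 + \left(-4 + 20\right)\right) + T = \left(-60 + 16\right) + T = -44 + T$)
$\left(31 + D{\left(82,156 \right)}\right) + 26280 = \left(31 + \left(-44 + 82\right)\right) + 26280 = \left(31 + 38\right) + 26280 = 69 + 26280 = 26349$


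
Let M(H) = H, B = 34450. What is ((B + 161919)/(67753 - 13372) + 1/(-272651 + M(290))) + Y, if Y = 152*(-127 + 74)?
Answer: -13251783987052/1645695949 ≈ -8052.4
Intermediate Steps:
Y = -8056 (Y = 152*(-53) = -8056)
((B + 161919)/(67753 - 13372) + 1/(-272651 + M(290))) + Y = ((34450 + 161919)/(67753 - 13372) + 1/(-272651 + 290)) - 8056 = (196369/54381 + 1/(-272361)) - 8056 = (196369*(1/54381) - 1/272361) - 8056 = (196369/54381 - 1/272361) - 8056 = 5942578092/1645695949 - 8056 = -13251783987052/1645695949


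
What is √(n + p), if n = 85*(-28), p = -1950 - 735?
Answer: I*√5065 ≈ 71.169*I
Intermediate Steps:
p = -2685
n = -2380
√(n + p) = √(-2380 - 2685) = √(-5065) = I*√5065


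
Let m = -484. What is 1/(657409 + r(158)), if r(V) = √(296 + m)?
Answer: 657409/432186593469 - 2*I*√47/432186593469 ≈ 1.5211e-6 - 3.1725e-11*I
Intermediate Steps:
r(V) = 2*I*√47 (r(V) = √(296 - 484) = √(-188) = 2*I*√47)
1/(657409 + r(158)) = 1/(657409 + 2*I*√47)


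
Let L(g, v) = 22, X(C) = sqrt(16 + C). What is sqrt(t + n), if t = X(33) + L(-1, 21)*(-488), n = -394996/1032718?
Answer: I*sqrt(2860738952386031)/516359 ≈ 103.58*I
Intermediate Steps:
n = -197498/516359 (n = -394996*1/1032718 = -197498/516359 ≈ -0.38248)
t = -10729 (t = sqrt(16 + 33) + 22*(-488) = sqrt(49) - 10736 = 7 - 10736 = -10729)
sqrt(t + n) = sqrt(-10729 - 197498/516359) = sqrt(-5540213209/516359) = I*sqrt(2860738952386031)/516359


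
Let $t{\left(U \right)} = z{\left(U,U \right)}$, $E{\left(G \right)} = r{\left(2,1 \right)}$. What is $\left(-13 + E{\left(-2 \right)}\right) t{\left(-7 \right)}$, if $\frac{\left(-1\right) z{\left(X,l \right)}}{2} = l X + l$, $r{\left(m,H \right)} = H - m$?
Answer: $1176$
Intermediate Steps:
$z{\left(X,l \right)} = - 2 l - 2 X l$ ($z{\left(X,l \right)} = - 2 \left(l X + l\right) = - 2 \left(X l + l\right) = - 2 \left(l + X l\right) = - 2 l - 2 X l$)
$E{\left(G \right)} = -1$ ($E{\left(G \right)} = 1 - 2 = -1$)
$t{\left(U \right)} = - 2 U \left(1 + U\right)$
$\left(-13 + E{\left(-2 \right)}\right) t{\left(-7 \right)} = \left(-13 - 1\right) \left(\left(-2\right) \left(-7\right) \left(1 - 7\right)\right) = - 14 \left(\left(-2\right) \left(-7\right) \left(-6\right)\right) = \left(-14\right) \left(-84\right) = 1176$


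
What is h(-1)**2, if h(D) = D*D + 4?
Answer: 25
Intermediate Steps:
h(D) = 4 + D**2 (h(D) = D**2 + 4 = 4 + D**2)
h(-1)**2 = (4 + (-1)**2)**2 = (4 + 1)**2 = 5**2 = 25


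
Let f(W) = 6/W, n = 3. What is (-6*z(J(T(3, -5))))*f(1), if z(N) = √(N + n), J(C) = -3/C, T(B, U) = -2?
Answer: -54*√2 ≈ -76.368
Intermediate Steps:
z(N) = √(3 + N) (z(N) = √(N + 3) = √(3 + N))
(-6*z(J(T(3, -5))))*f(1) = (-6*√(3 - 3/(-2)))*(6/1) = (-6*√(3 - 3*(-½)))*(6*1) = -6*√(3 + 3/2)*6 = -9*√2*6 = -54*√2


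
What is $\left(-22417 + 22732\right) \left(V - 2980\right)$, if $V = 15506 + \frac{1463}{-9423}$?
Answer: $\frac{4131086225}{1047} \approx 3.9456 \cdot 10^{6}$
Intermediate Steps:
$V = \frac{146111575}{9423}$ ($V = 15506 + 1463 \left(- \frac{1}{9423}\right) = 15506 - \frac{1463}{9423} = \frac{146111575}{9423} \approx 15506.0$)
$\left(-22417 + 22732\right) \left(V - 2980\right) = \left(-22417 + 22732\right) \left(\frac{146111575}{9423} - 2980\right) = 315 \cdot \frac{118031035}{9423} = \frac{4131086225}{1047}$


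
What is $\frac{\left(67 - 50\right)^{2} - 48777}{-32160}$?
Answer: $\frac{6061}{4020} \approx 1.5077$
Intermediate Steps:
$\frac{\left(67 - 50\right)^{2} - 48777}{-32160} = \left(17^{2} - 48777\right) \left(- \frac{1}{32160}\right) = \left(289 - 48777\right) \left(- \frac{1}{32160}\right) = \left(-48488\right) \left(- \frac{1}{32160}\right) = \frac{6061}{4020}$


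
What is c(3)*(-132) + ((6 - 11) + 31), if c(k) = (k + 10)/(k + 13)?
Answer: -325/4 ≈ -81.250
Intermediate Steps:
c(k) = (10 + k)/(13 + k)
c(3)*(-132) + ((6 - 11) + 31) = ((10 + 3)/(13 + 3))*(-132) + ((6 - 11) + 31) = (13/16)*(-132) + (-5 + 31) = ((1/16)*13)*(-132) + 26 = (13/16)*(-132) + 26 = -429/4 + 26 = -325/4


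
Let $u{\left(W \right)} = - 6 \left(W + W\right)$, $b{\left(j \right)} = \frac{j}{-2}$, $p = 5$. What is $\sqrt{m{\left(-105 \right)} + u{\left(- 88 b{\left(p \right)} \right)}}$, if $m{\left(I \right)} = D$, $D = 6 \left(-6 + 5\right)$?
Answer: $21 i \sqrt{6} \approx 51.439 i$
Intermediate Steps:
$D = -6$ ($D = 6 \left(-1\right) = -6$)
$m{\left(I \right)} = -6$
$b{\left(j \right)} = - \frac{j}{2}$ ($b{\left(j \right)} = j \left(- \frac{1}{2}\right) = - \frac{j}{2}$)
$u{\left(W \right)} = - 12 W$ ($u{\left(W \right)} = - 6 \cdot 2 W = - 12 W$)
$\sqrt{m{\left(-105 \right)} + u{\left(- 88 b{\left(p \right)} \right)}} = \sqrt{-6 - 12 \left(- 88 \left(\left(- \frac{1}{2}\right) 5\right)\right)} = \sqrt{-6 - 12 \left(\left(-88\right) \left(- \frac{5}{2}\right)\right)} = \sqrt{-6 - 2640} = \sqrt{-2646} = 21 i \sqrt{6}$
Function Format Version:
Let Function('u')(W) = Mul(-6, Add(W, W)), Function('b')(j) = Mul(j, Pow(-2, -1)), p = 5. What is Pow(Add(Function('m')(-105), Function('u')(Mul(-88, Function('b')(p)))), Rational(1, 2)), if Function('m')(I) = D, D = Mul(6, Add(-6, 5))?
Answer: Mul(21, I, Pow(6, Rational(1, 2))) ≈ Mul(51.439, I)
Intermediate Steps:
D = -6 (D = Mul(6, -1) = -6)
Function('m')(I) = -6
Function('b')(j) = Mul(Rational(-1, 2), j) (Function('b')(j) = Mul(j, Rational(-1, 2)) = Mul(Rational(-1, 2), j))
Function('u')(W) = Mul(-12, W) (Function('u')(W) = Mul(-6, Mul(2, W)) = Mul(-12, W))
Pow(Add(Function('m')(-105), Function('u')(Mul(-88, Function('b')(p)))), Rational(1, 2)) = Pow(Add(-6, Mul(-12, Mul(-88, Mul(Rational(-1, 2), 5)))), Rational(1, 2)) = Pow(Add(-6, Mul(-12, Mul(-88, Rational(-5, 2)))), Rational(1, 2)) = Pow(Add(-6, Mul(-12, 220)), Rational(1, 2)) = Pow(Add(-6, -2640), Rational(1, 2)) = Pow(-2646, Rational(1, 2)) = Mul(21, I, Pow(6, Rational(1, 2)))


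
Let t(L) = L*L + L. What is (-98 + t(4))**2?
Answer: 6084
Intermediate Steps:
t(L) = L + L**2 (t(L) = L**2 + L = L + L**2)
(-98 + t(4))**2 = (-98 + 4*(1 + 4))**2 = (-98 + 4*5)**2 = (-98 + 20)**2 = (-78)**2 = 6084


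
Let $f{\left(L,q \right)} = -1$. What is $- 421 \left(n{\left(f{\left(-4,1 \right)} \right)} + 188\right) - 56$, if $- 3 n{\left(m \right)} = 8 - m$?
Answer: $-77941$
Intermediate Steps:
$n{\left(m \right)} = - \frac{8}{3} + \frac{m}{3}$ ($n{\left(m \right)} = - \frac{8 - m}{3} = - \frac{8}{3} + \frac{m}{3}$)
$- 421 \left(n{\left(f{\left(-4,1 \right)} \right)} + 188\right) - 56 = - 421 \left(\left(- \frac{8}{3} + \frac{1}{3} \left(-1\right)\right) + 188\right) - 56 = - 421 \left(\left(- \frac{8}{3} - \frac{1}{3}\right) + 188\right) - 56 = - 421 \left(-3 + 188\right) - 56 = \left(-421\right) 185 - 56 = -77885 - 56 = -77941$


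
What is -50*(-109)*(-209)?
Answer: -1139050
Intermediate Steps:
-50*(-109)*(-209) = 5450*(-209) = -1139050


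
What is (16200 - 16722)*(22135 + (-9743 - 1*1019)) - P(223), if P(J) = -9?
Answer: -5936697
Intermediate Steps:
(16200 - 16722)*(22135 + (-9743 - 1*1019)) - P(223) = (16200 - 16722)*(22135 + (-9743 - 1*1019)) - 1*(-9) = -522*(22135 + (-9743 - 1019)) + 9 = -522*(22135 - 10762) + 9 = -522*11373 + 9 = -5936706 + 9 = -5936697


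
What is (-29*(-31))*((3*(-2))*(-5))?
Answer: 26970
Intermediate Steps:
(-29*(-31))*((3*(-2))*(-5)) = 899*(-6*(-5)) = 899*30 = 26970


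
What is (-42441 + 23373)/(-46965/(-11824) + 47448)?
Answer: -75153344/187024039 ≈ -0.40184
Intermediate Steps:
(-42441 + 23373)/(-46965/(-11824) + 47448) = -19068/(-46965*(-1/11824) + 47448) = -19068/(46965/11824 + 47448) = -19068/561072117/11824 = -19068*11824/561072117 = -75153344/187024039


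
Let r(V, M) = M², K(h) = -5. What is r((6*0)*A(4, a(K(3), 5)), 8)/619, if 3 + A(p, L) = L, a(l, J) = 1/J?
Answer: 64/619 ≈ 0.10339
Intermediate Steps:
A(p, L) = -3 + L
r((6*0)*A(4, a(K(3), 5)), 8)/619 = 8²/619 = 64*(1/619) = 64/619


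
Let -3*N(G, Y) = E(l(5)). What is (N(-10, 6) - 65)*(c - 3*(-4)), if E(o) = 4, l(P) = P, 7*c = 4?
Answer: -17512/21 ≈ -833.90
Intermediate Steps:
c = 4/7 (c = (⅐)*4 = 4/7 ≈ 0.57143)
N(G, Y) = -4/3 (N(G, Y) = -⅓*4 = -4/3)
(N(-10, 6) - 65)*(c - 3*(-4)) = (-4/3 - 65)*(4/7 - 3*(-4)) = -199*(4/7 + 12)/3 = -199/3*88/7 = -17512/21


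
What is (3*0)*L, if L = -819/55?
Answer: 0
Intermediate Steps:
L = -819/55 (L = -819*1/55 = -819/55 ≈ -14.891)
(3*0)*L = (3*0)*(-819/55) = 0*(-819/55) = 0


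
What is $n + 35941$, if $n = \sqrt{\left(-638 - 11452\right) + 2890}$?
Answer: $35941 + 20 i \sqrt{23} \approx 35941.0 + 95.917 i$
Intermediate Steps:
$n = 20 i \sqrt{23}$ ($n = \sqrt{-12090 + 2890} = \sqrt{-9200} = 20 i \sqrt{23} \approx 95.917 i$)
$n + 35941 = 20 i \sqrt{23} + 35941 = 35941 + 20 i \sqrt{23}$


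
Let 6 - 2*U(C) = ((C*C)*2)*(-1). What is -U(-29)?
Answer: -844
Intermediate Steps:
U(C) = 3 + C² (U(C) = 3 - (C*C)*2*(-1)/2 = 3 - C²*2*(-1)/2 = 3 - 2*C²*(-1)/2 = 3 - (-1)*C² = 3 + C²)
-U(-29) = -(3 + (-29)²) = -(3 + 841) = -1*844 = -844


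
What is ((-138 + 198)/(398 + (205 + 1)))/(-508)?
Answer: -15/76708 ≈ -0.00019555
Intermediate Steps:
((-138 + 198)/(398 + (205 + 1)))/(-508) = (60/(398 + 206))*(-1/508) = (60/604)*(-1/508) = (60*(1/604))*(-1/508) = (15/151)*(-1/508) = -15/76708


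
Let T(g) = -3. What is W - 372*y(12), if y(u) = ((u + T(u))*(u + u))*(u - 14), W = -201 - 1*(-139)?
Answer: 160642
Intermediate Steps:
W = -62 (W = -201 + 139 = -62)
y(u) = 2*u*(-14 + u)*(-3 + u) (y(u) = ((u - 3)*(u + u))*(u - 14) = ((-3 + u)*(2*u))*(-14 + u) = (2*u*(-3 + u))*(-14 + u) = 2*u*(-14 + u)*(-3 + u))
W - 372*y(12) = -62 - 744*12*(42 + 12² - 17*12) = -62 - 744*12*(42 + 144 - 204) = -62 - 744*12*(-18) = -62 - 372*(-432) = -62 + 160704 = 160642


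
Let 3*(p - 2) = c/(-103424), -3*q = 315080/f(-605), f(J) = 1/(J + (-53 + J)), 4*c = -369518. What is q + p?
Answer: 82314343907767/620544 ≈ 1.3265e+8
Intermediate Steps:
c = -184759/2 (c = (¼)*(-369518) = -184759/2 ≈ -92380.)
f(J) = 1/(-53 + 2*J)
q = 132648680 (q = -315080/(3*(1/(-53 + 2*(-605)))) = -315080/(3*(1/(-53 - 1210))) = -315080/(3*(1/(-1263))) = -315080/(3*(-1/1263)) = -315080*(-1263)/3 = -⅓*(-397946040) = 132648680)
p = 1425847/620544 (p = 2 + (-184759/2/(-103424))/3 = 2 + (-184759/2*(-1/103424))/3 = 2 + (⅓)*(184759/206848) = 2 + 184759/620544 = 1425847/620544 ≈ 2.2977)
q + p = 132648680 + 1425847/620544 = 82314343907767/620544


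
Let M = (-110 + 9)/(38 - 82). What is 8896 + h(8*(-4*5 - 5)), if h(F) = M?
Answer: 391525/44 ≈ 8898.3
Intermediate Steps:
M = 101/44 (M = -101/(-44) = -101*(-1/44) = 101/44 ≈ 2.2955)
h(F) = 101/44
8896 + h(8*(-4*5 - 5)) = 8896 + 101/44 = 391525/44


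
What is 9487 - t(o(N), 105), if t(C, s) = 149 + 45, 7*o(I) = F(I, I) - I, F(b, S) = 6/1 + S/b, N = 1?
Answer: 9293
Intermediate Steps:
F(b, S) = 6 + S/b (F(b, S) = 6*1 + S/b = 6 + S/b)
o(I) = 1 - I/7 (o(I) = ((6 + I/I) - I)/7 = ((6 + 1) - I)/7 = (7 - I)/7 = 1 - I/7)
t(C, s) = 194
9487 - t(o(N), 105) = 9487 - 1*194 = 9487 - 194 = 9293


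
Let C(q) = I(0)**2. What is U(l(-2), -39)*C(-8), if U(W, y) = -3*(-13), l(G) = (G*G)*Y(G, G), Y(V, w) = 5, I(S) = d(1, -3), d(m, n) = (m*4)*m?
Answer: 624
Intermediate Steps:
d(m, n) = 4*m**2 (d(m, n) = (4*m)*m = 4*m**2)
I(S) = 4 (I(S) = 4*1**2 = 4*1 = 4)
C(q) = 16 (C(q) = 4**2 = 16)
l(G) = 5*G**2 (l(G) = (G*G)*5 = G**2*5 = 5*G**2)
U(W, y) = 39
U(l(-2), -39)*C(-8) = 39*16 = 624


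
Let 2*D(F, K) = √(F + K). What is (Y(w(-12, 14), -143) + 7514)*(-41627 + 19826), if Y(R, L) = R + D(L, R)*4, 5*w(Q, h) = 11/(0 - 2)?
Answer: -1637887329/10 - 21801*I*√14410/5 ≈ -1.6379e+8 - 5.2341e+5*I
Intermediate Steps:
D(F, K) = √(F + K)/2
w(Q, h) = -11/10 (w(Q, h) = (11/(0 - 2))/5 = (11/(-2))/5 = (11*(-½))/5 = (⅕)*(-11/2) = -11/10)
Y(R, L) = R + 2*√(L + R) (Y(R, L) = R + (√(L + R)/2)*4 = R + 2*√(L + R))
(Y(w(-12, 14), -143) + 7514)*(-41627 + 19826) = ((-11/10 + 2*√(-143 - 11/10)) + 7514)*(-41627 + 19826) = ((-11/10 + 2*√(-1441/10)) + 7514)*(-21801) = ((-11/10 + 2*(I*√14410/10)) + 7514)*(-21801) = ((-11/10 + I*√14410/5) + 7514)*(-21801) = (75129/10 + I*√14410/5)*(-21801) = -1637887329/10 - 21801*I*√14410/5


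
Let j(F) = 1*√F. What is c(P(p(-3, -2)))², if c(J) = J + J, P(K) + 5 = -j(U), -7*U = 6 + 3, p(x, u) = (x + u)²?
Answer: 664/7 + 120*I*√7/7 ≈ 94.857 + 45.356*I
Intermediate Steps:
p(x, u) = (u + x)²
U = -9/7 (U = -(6 + 3)/7 = -⅐*9 = -9/7 ≈ -1.2857)
j(F) = √F
P(K) = -5 - 3*I*√7/7 (P(K) = -5 - √(-9/7) = -5 - 3*I*√7/7)
c(J) = 2*J
c(P(p(-3, -2)))² = (2*(-5 - 3*I*√7/7))² = (-10 - 6*I*√7/7)²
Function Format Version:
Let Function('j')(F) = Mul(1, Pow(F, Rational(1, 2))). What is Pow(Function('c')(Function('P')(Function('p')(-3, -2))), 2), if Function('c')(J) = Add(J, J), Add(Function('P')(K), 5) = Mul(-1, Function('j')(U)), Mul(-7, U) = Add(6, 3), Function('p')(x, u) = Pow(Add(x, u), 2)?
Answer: Add(Rational(664, 7), Mul(Rational(120, 7), I, Pow(7, Rational(1, 2)))) ≈ Add(94.857, Mul(45.356, I))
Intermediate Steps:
Function('p')(x, u) = Pow(Add(u, x), 2)
U = Rational(-9, 7) (U = Mul(Rational(-1, 7), Add(6, 3)) = Mul(Rational(-1, 7), 9) = Rational(-9, 7) ≈ -1.2857)
Function('j')(F) = Pow(F, Rational(1, 2))
Function('P')(K) = Add(-5, Mul(Rational(-3, 7), I, Pow(7, Rational(1, 2)))) (Function('P')(K) = Add(-5, Mul(-1, Pow(Rational(-9, 7), Rational(1, 2)))) = Add(-5, Mul(-1, Mul(Rational(3, 7), I, Pow(7, Rational(1, 2))))) = Add(-5, Mul(Rational(-3, 7), I, Pow(7, Rational(1, 2)))))
Function('c')(J) = Mul(2, J)
Pow(Function('c')(Function('P')(Function('p')(-3, -2))), 2) = Pow(Mul(2, Add(-5, Mul(Rational(-3, 7), I, Pow(7, Rational(1, 2))))), 2) = Pow(Add(-10, Mul(Rational(-6, 7), I, Pow(7, Rational(1, 2)))), 2)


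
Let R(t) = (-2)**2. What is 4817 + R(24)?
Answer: 4821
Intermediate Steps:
R(t) = 4
4817 + R(24) = 4817 + 4 = 4821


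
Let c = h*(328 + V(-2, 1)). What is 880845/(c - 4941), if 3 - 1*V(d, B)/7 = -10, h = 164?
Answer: 176169/12755 ≈ 13.812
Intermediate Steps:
V(d, B) = 91 (V(d, B) = 21 - 7*(-10) = 21 + 70 = 91)
c = 68716 (c = 164*(328 + 91) = 164*419 = 68716)
880845/(c - 4941) = 880845/(68716 - 4941) = 880845/63775 = 880845*(1/63775) = 176169/12755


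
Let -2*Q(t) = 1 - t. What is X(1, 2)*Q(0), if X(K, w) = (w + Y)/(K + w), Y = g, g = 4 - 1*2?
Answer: -2/3 ≈ -0.66667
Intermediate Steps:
g = 2 (g = 4 - 2 = 2)
Y = 2
Q(t) = -1/2 + t/2 (Q(t) = -(1 - t)/2 = -1/2 + t/2)
X(K, w) = (2 + w)/(K + w) (X(K, w) = (w + 2)/(K + w) = (2 + w)/(K + w))
X(1, 2)*Q(0) = ((2 + 2)/(1 + 2))*(-1/2 + (1/2)*0) = (4/3)*(-1/2 + 0) = ((1/3)*4)*(-1/2) = (4/3)*(-1/2) = -2/3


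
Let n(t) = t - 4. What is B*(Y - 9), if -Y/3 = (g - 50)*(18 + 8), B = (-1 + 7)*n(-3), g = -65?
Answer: -376362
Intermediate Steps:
n(t) = -4 + t
B = -42 (B = (-1 + 7)*(-4 - 3) = 6*(-7) = -42)
Y = 8970 (Y = -3*(-65 - 50)*(18 + 8) = -(-345)*26 = -3*(-2990) = 8970)
B*(Y - 9) = -42*(8970 - 9) = -42*8961 = -376362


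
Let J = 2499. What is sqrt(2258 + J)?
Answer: sqrt(4757) ≈ 68.971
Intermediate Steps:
sqrt(2258 + J) = sqrt(2258 + 2499) = sqrt(4757)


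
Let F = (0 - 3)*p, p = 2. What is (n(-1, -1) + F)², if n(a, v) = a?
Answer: 49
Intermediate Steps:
F = -6 (F = (0 - 3)*2 = -3*2 = -6)
(n(-1, -1) + F)² = (-1 - 6)² = (-7)² = 49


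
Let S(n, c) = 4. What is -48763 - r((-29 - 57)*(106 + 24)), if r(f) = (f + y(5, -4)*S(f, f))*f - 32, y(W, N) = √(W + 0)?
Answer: -125041131 + 44720*√5 ≈ -1.2494e+8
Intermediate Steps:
y(W, N) = √W
r(f) = -32 + f*(f + 4*√5) (r(f) = (f + √5*4)*f - 32 = (f + 4*√5)*f - 32 = f*(f + 4*√5) - 32 = -32 + f*(f + 4*√5))
-48763 - r((-29 - 57)*(106 + 24)) = -48763 - (-32 + ((-29 - 57)*(106 + 24))² + 4*((-29 - 57)*(106 + 24))*√5) = -48763 - (-32 + (-86*130)² + 4*(-86*130)*√5) = -48763 - (-32 + (-11180)² + 4*(-11180)*√5) = -48763 - (-32 + 124992400 - 44720*√5) = -48763 - (124992368 - 44720*√5) = -48763 + (-124992368 + 44720*√5) = -125041131 + 44720*√5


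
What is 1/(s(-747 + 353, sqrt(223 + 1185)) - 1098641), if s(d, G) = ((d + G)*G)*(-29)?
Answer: -1139473/1114579423521 - 91408*sqrt(22)/1114579423521 ≈ -1.4070e-6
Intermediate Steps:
s(d, G) = -29*G*(G + d) (s(d, G) = ((G + d)*G)*(-29) = (G*(G + d))*(-29) = -29*G*(G + d))
1/(s(-747 + 353, sqrt(223 + 1185)) - 1098641) = 1/(-29*sqrt(223 + 1185)*(sqrt(223 + 1185) + (-747 + 353)) - 1098641) = 1/(-29*sqrt(1408)*(sqrt(1408) - 394) - 1098641) = 1/(-29*8*sqrt(22)*(8*sqrt(22) - 394) - 1098641) = 1/(-29*8*sqrt(22)*(-394 + 8*sqrt(22)) - 1098641) = 1/(-232*sqrt(22)*(-394 + 8*sqrt(22)) - 1098641) = 1/(-1098641 - 232*sqrt(22)*(-394 + 8*sqrt(22)))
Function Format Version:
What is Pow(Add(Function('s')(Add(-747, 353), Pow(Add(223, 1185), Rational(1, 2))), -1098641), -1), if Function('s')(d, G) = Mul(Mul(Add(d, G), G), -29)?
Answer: Add(Rational(-1139473, 1114579423521), Mul(Rational(-91408, 1114579423521), Pow(22, Rational(1, 2)))) ≈ -1.4070e-6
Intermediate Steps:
Function('s')(d, G) = Mul(-29, G, Add(G, d)) (Function('s')(d, G) = Mul(Mul(Add(G, d), G), -29) = Mul(Mul(G, Add(G, d)), -29) = Mul(-29, G, Add(G, d)))
Pow(Add(Function('s')(Add(-747, 353), Pow(Add(223, 1185), Rational(1, 2))), -1098641), -1) = Pow(Add(Mul(-29, Pow(Add(223, 1185), Rational(1, 2)), Add(Pow(Add(223, 1185), Rational(1, 2)), Add(-747, 353))), -1098641), -1) = Pow(Add(Mul(-29, Pow(1408, Rational(1, 2)), Add(Pow(1408, Rational(1, 2)), -394)), -1098641), -1) = Pow(Add(Mul(-29, Mul(8, Pow(22, Rational(1, 2))), Add(Mul(8, Pow(22, Rational(1, 2))), -394)), -1098641), -1) = Pow(Add(Mul(-29, Mul(8, Pow(22, Rational(1, 2))), Add(-394, Mul(8, Pow(22, Rational(1, 2))))), -1098641), -1) = Pow(Add(Mul(-232, Pow(22, Rational(1, 2)), Add(-394, Mul(8, Pow(22, Rational(1, 2))))), -1098641), -1) = Pow(Add(-1098641, Mul(-232, Pow(22, Rational(1, 2)), Add(-394, Mul(8, Pow(22, Rational(1, 2)))))), -1)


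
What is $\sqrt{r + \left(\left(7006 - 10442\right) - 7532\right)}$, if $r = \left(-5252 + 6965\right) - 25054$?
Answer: $i \sqrt{34309} \approx 185.23 i$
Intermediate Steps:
$r = -23341$ ($r = 1713 - 25054 = -23341$)
$\sqrt{r + \left(\left(7006 - 10442\right) - 7532\right)} = \sqrt{-23341 + \left(\left(7006 - 10442\right) - 7532\right)} = \sqrt{-23341 - 10968} = \sqrt{-34309} = i \sqrt{34309}$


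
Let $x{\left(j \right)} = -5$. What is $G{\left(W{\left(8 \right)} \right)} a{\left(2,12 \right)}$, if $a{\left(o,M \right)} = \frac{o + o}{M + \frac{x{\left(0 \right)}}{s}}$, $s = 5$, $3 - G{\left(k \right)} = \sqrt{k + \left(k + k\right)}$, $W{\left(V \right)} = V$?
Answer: $\frac{12}{11} - \frac{8 \sqrt{6}}{11} \approx -0.69054$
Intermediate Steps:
$G{\left(k \right)} = 3 - \sqrt{3} \sqrt{k}$ ($G{\left(k \right)} = 3 - \sqrt{k + \left(k + k\right)} = 3 - \sqrt{k + 2 k} = 3 - \sqrt{3 k} = 3 - \sqrt{3} \sqrt{k}$)
$a{\left(o,M \right)} = \frac{2 o}{-1 + M}$ ($a{\left(o,M \right)} = \frac{o + o}{M - \frac{5}{5}} = \frac{2 o}{M - 1} = \frac{2 o}{-1 + M}$)
$G{\left(W{\left(8 \right)} \right)} a{\left(2,12 \right)} = \left(3 - \sqrt{3} \sqrt{8}\right) 2 \cdot 2 \frac{1}{-1 + 12} = \left(3 - \sqrt{3} \cdot 2 \sqrt{2}\right) 2 \cdot 2 \cdot \frac{1}{11} = \left(3 - 2 \sqrt{6}\right) 2 \cdot 2 \cdot \frac{1}{11} = \left(3 - 2 \sqrt{6}\right) \frac{4}{11} = \frac{12}{11} - \frac{8 \sqrt{6}}{11}$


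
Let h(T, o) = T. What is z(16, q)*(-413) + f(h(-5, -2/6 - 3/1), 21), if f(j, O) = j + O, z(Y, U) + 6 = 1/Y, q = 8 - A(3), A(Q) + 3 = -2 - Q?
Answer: 39491/16 ≈ 2468.2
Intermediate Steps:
A(Q) = -5 - Q (A(Q) = -3 + (-2 - Q) = -5 - Q)
q = 16 (q = 8 - (-5 - 1*3) = 8 - (-5 - 3) = 8 - 1*(-8) = 8 + 8 = 16)
z(Y, U) = -6 + 1/Y
f(j, O) = O + j
z(16, q)*(-413) + f(h(-5, -2/6 - 3/1), 21) = (-6 + 1/16)*(-413) + (21 - 5) = (-6 + 1/16)*(-413) + 16 = -95/16*(-413) + 16 = 39235/16 + 16 = 39491/16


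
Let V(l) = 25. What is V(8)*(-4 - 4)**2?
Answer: 1600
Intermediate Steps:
V(8)*(-4 - 4)**2 = 25*(-4 - 4)**2 = 25*(-8)**2 = 25*64 = 1600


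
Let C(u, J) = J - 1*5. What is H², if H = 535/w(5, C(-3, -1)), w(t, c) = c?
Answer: 286225/36 ≈ 7950.7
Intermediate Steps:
C(u, J) = -5 + J (C(u, J) = J - 5 = -5 + J)
H = -535/6 (H = 535/(-5 - 1) = 535/(-6) = 535*(-⅙) = -535/6 ≈ -89.167)
H² = (-535/6)² = 286225/36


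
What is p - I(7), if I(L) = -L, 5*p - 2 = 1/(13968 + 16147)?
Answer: 1114256/150575 ≈ 7.4000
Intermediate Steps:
p = 60231/150575 (p = ⅖ + 1/(5*(13968 + 16147)) = ⅖ + (⅕)/30115 = ⅖ + (⅕)*(1/30115) = ⅖ + 1/150575 = 60231/150575 ≈ 0.40001)
p - I(7) = 60231/150575 - (-1)*7 = 60231/150575 - 1*(-7) = 60231/150575 + 7 = 1114256/150575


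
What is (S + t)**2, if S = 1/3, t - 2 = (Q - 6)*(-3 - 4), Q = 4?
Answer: 2401/9 ≈ 266.78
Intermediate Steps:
t = 16 (t = 2 + (4 - 6)*(-3 - 4) = 2 - 2*(-7) = 2 + 14 = 16)
S = 1/3 ≈ 0.33333
(S + t)**2 = (1/3 + 16)**2 = (49/3)**2 = 2401/9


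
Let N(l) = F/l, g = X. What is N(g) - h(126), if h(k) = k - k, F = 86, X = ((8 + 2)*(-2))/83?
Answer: -3569/10 ≈ -356.90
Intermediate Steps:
X = -20/83 (X = (10*(-2))*(1/83) = -20*1/83 = -20/83 ≈ -0.24096)
g = -20/83 ≈ -0.24096
h(k) = 0
N(l) = 86/l
N(g) - h(126) = 86/(-20/83) - 1*0 = 86*(-83/20) + 0 = -3569/10 + 0 = -3569/10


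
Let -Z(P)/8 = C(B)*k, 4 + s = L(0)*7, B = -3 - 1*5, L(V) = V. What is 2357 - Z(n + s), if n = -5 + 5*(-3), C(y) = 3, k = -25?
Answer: 1757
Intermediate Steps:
B = -8 (B = -3 - 5 = -8)
s = -4 (s = -4 + 0*7 = -4 + 0 = -4)
n = -20 (n = -5 - 15 = -20)
Z(P) = 600 (Z(P) = -24*(-25) = -8*(-75) = 600)
2357 - Z(n + s) = 2357 - 1*600 = 2357 - 600 = 1757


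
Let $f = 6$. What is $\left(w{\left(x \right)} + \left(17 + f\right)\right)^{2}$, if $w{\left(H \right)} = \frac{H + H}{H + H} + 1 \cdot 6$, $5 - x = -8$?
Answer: $900$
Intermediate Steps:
$x = 13$ ($x = 5 - -8 = 5 + 8 = 13$)
$w{\left(H \right)} = 7$ ($w{\left(H \right)} = \frac{2 H}{2 H} + 6 = 2 H \frac{1}{2 H} + 6 = 1 + 6 = 7$)
$\left(w{\left(x \right)} + \left(17 + f\right)\right)^{2} = \left(7 + \left(17 + 6\right)\right)^{2} = \left(7 + 23\right)^{2} = 30^{2} = 900$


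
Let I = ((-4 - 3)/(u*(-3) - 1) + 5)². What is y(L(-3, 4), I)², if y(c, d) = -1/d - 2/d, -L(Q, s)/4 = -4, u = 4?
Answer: 28561/2985984 ≈ 0.0095650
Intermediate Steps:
L(Q, s) = 16 (L(Q, s) = -4*(-4) = 16)
I = 5184/169 (I = ((-4 - 3)/(4*(-3) - 1) + 5)² = (-7/(-12 - 1) + 5)² = (-7/(-13) + 5)² = (-7*(-1/13) + 5)² = (7/13 + 5)² = (72/13)² = 5184/169 ≈ 30.675)
y(c, d) = -3/d
y(L(-3, 4), I)² = (-3/5184/169)² = (-3*169/5184)² = (-169/1728)² = 28561/2985984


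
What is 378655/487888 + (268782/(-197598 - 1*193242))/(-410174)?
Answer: 1264650526875567/1629468733678960 ≈ 0.77611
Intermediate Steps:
378655/487888 + (268782/(-197598 - 1*193242))/(-410174) = 378655*(1/487888) + (268782/(-197598 - 193242))*(-1/410174) = 378655/487888 + (268782/(-390840))*(-1/410174) = 378655/487888 + (268782*(-1/390840))*(-1/410174) = 378655/487888 - 44797/65140*(-1/410174) = 378655/487888 + 44797/26718734360 = 1264650526875567/1629468733678960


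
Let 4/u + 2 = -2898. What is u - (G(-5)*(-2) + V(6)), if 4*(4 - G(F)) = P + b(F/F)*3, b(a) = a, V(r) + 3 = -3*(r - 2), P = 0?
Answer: 31173/1450 ≈ 21.499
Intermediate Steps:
u = -1/725 (u = 4/(-2 - 2898) = 4/(-2900) = 4*(-1/2900) = -1/725 ≈ -0.0013793)
V(r) = 3 - 3*r (V(r) = -3 - 3*(r - 2) = -3 - 3*(-2 + r) = -3 + (6 - 3*r) = 3 - 3*r)
G(F) = 13/4 (G(F) = 4 - (0 + (F/F)*3)/4 = 4 - (0 + 1*3)/4 = 4 - (0 + 3)/4 = 4 - 1/4*3 = 4 - 3/4 = 13/4)
u - (G(-5)*(-2) + V(6)) = -1/725 - ((13/4)*(-2) + (3 - 3*6)) = -1/725 - (-13/2 + (3 - 18)) = -1/725 - (-13/2 - 15) = -1/725 - 1*(-43/2) = -1/725 + 43/2 = 31173/1450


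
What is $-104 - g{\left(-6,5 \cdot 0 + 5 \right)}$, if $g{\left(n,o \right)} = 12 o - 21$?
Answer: $-143$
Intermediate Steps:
$g{\left(n,o \right)} = -21 + 12 o$
$-104 - g{\left(-6,5 \cdot 0 + 5 \right)} = -104 - \left(-21 + 12 \left(5 \cdot 0 + 5\right)\right) = -104 - \left(-21 + 12 \left(0 + 5\right)\right) = -104 - \left(-21 + 12 \cdot 5\right) = -104 - \left(-21 + 60\right) = -104 - 39 = -143$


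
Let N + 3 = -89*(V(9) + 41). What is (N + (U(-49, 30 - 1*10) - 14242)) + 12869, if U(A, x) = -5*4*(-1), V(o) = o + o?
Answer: -6607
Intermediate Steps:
V(o) = 2*o
U(A, x) = 20 (U(A, x) = -20*(-1) = 20)
N = -5254 (N = -3 - 89*(2*9 + 41) = -3 - 89*(18 + 41) = -3 - 89*59 = -3 - 5251 = -5254)
(N + (U(-49, 30 - 1*10) - 14242)) + 12869 = (-5254 + (20 - 14242)) + 12869 = (-5254 - 14222) + 12869 = -19476 + 12869 = -6607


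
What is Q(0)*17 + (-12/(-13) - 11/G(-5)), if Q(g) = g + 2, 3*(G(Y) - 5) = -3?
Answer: 1673/52 ≈ 32.173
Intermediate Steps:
G(Y) = 4 (G(Y) = 5 + (⅓)*(-3) = 5 - 1 = 4)
Q(g) = 2 + g
Q(0)*17 + (-12/(-13) - 11/G(-5)) = (2 + 0)*17 + (-12/(-13) - 11/4) = 2*17 + (-12*(-1/13) - 11*¼) = 34 + (12/13 - 11/4) = 34 - 95/52 = 1673/52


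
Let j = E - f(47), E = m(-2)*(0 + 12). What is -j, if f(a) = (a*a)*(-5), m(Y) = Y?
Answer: -11021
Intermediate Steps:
E = -24 (E = -2*(0 + 12) = -2*12 = -24)
f(a) = -5*a² (f(a) = a²*(-5) = -5*a²)
j = 11021 (j = -24 - (-5)*47² = -24 - (-5)*2209 = -24 - 1*(-11045) = -24 + 11045 = 11021)
-j = -1*11021 = -11021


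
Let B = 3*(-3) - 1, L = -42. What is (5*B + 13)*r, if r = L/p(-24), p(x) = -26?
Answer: -777/13 ≈ -59.769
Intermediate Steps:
r = 21/13 (r = -42/(-26) = -42*(-1/26) = 21/13 ≈ 1.6154)
B = -10 (B = -9 - 1 = -10)
(5*B + 13)*r = (5*(-10) + 13)*(21/13) = (-50 + 13)*(21/13) = -37*21/13 = -777/13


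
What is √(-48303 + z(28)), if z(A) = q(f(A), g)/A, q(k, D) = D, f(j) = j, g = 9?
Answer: 15*I*√42077/14 ≈ 219.78*I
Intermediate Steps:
z(A) = 9/A
√(-48303 + z(28)) = √(-48303 + 9/28) = √(-1352475/28) = 15*I*√42077/14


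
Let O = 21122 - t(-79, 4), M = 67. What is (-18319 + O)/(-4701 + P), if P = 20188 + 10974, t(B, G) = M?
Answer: 2736/26461 ≈ 0.10340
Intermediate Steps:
t(B, G) = 67
O = 21055 (O = 21122 - 1*67 = 21122 - 67 = 21055)
P = 31162
(-18319 + O)/(-4701 + P) = (-18319 + 21055)/(-4701 + 31162) = 2736/26461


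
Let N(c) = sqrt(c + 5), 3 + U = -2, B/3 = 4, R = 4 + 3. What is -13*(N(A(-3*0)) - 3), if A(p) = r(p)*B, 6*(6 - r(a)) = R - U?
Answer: 39 - 13*sqrt(53) ≈ -55.641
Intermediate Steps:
R = 7
B = 12 (B = 3*4 = 12)
U = -5 (U = -3 - 2 = -5)
r(a) = 4 (r(a) = 6 - (7 - 1*(-5))/6 = 6 - (7 + 5)/6 = 6 - 1/6*12 = 6 - 2 = 4)
A(p) = 48 (A(p) = 4*12 = 48)
N(c) = sqrt(5 + c)
-13*(N(A(-3*0)) - 3) = -13*(sqrt(5 + 48) - 3) = -13*(sqrt(53) - 3) = -13*(-3 + sqrt(53)) = 39 - 13*sqrt(53)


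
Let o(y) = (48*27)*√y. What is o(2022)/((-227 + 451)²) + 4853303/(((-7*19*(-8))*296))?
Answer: 36491/2368 + 81*√2022/3136 ≈ 16.572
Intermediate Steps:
o(y) = 1296*√y
o(2022)/((-227 + 451)²) + 4853303/(((-7*19*(-8))*296)) = (1296*√2022)/((-227 + 451)²) + 4853303/(((-7*19*(-8))*296)) = (1296*√2022)/(224²) + 4853303/((-133*(-8)*296)) = (1296*√2022)/50176 + 4853303/((1064*296)) = (1296*√2022)*(1/50176) + 4853303/314944 = 81*√2022/3136 + 4853303*(1/314944) = 81*√2022/3136 + 36491/2368 = 36491/2368 + 81*√2022/3136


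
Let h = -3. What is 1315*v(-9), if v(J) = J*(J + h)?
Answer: 142020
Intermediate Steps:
v(J) = J*(-3 + J) (v(J) = J*(J - 3) = J*(-3 + J))
1315*v(-9) = 1315*(-9*(-3 - 9)) = 1315*(-9*(-12)) = 1315*108 = 142020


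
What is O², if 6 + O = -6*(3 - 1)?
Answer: 324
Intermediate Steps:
O = -18 (O = -6 - 6*(3 - 1) = -6 - 6*2 = -6 - 12 = -18)
O² = (-18)² = 324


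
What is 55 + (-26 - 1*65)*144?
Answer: -13049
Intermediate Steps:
55 + (-26 - 1*65)*144 = 55 + (-26 - 65)*144 = 55 - 91*144 = 55 - 13104 = -13049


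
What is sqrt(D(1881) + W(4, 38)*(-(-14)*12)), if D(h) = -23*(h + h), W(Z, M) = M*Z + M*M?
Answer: 9*sqrt(2242) ≈ 426.15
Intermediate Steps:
W(Z, M) = M**2 + M*Z (W(Z, M) = M*Z + M**2 = M**2 + M*Z)
D(h) = -46*h
sqrt(D(1881) + W(4, 38)*(-(-14)*12)) = sqrt(-46*1881 + (38*(38 + 4))*(-(-14)*12)) = sqrt(-86526 + (38*42)*(-7*(-2)*12)) = sqrt(-86526 + 1596*(14*12)) = sqrt(-86526 + 1596*168) = sqrt(-86526 + 268128) = sqrt(181602) = 9*sqrt(2242)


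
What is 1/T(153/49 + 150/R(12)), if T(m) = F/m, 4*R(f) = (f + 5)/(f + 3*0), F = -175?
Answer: -355401/145775 ≈ -2.4380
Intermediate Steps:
R(f) = (5 + f)/(4*f) (R(f) = ((f + 5)/(f + 3*0))/4 = ((5 + f)/(f + 0))/4 = ((5 + f)/f)/4 = (5 + f)/(4*f))
T(m) = -175/m
1/T(153/49 + 150/R(12)) = 1/(-175/(153/49 + 150/(((¼)*(5 + 12)/12)))) = 1/(-175/(153*(1/49) + 150/(((¼)*(1/12)*17)))) = 1/(-175/(153/49 + 150/(17/48))) = 1/(-175/(153/49 + 150*(48/17))) = 1/(-175/(153/49 + 7200/17)) = 1/(-175/355401/833) = 1/(-175*833/355401) = 1/(-145775/355401) = -355401/145775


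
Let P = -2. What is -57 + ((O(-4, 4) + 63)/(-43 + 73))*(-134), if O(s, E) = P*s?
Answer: -5612/15 ≈ -374.13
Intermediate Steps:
O(s, E) = -2*s
-57 + ((O(-4, 4) + 63)/(-43 + 73))*(-134) = -57 + ((-2*(-4) + 63)/(-43 + 73))*(-134) = -57 + ((8 + 63)/30)*(-134) = -57 + (71*(1/30))*(-134) = -57 + (71/30)*(-134) = -57 - 4757/15 = -5612/15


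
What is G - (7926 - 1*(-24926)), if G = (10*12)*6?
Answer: -32132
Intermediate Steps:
G = 720 (G = 120*6 = 720)
G - (7926 - 1*(-24926)) = 720 - (7926 - 1*(-24926)) = 720 - (7926 + 24926) = 720 - 1*32852 = 720 - 32852 = -32132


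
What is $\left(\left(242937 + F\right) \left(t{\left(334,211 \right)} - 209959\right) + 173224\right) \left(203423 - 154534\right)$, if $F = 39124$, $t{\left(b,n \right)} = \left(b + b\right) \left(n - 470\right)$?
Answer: $-5281039158232223$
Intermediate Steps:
$t{\left(b,n \right)} = 2 b \left(-470 + n\right)$
$\left(\left(242937 + F\right) \left(t{\left(334,211 \right)} - 209959\right) + 173224\right) \left(203423 - 154534\right) = \left(\left(242937 + 39124\right) \left(2 \cdot 334 \left(-470 + 211\right) - 209959\right) + 173224\right) \left(203423 - 154534\right) = \left(282061 \left(2 \cdot 334 \left(-259\right) - 209959\right) + 173224\right) 48889 = \left(282061 \left(-173012 - 209959\right) + 173224\right) 48889 = \left(282061 \left(-382971\right) + 173224\right) 48889 = \left(-108021183231 + 173224\right) 48889 = \left(-108021010007\right) 48889 = -5281039158232223$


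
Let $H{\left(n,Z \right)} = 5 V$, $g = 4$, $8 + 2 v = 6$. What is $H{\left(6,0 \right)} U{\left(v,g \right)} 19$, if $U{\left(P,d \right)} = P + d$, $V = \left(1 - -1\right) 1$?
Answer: $570$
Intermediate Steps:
$v = -1$ ($v = -4 + \frac{1}{2} \cdot 6 = -4 + 3 = -1$)
$V = 2$ ($V = \left(1 + 1\right) 1 = 2 \cdot 1 = 2$)
$H{\left(n,Z \right)} = 10$ ($H{\left(n,Z \right)} = 5 \cdot 2 = 10$)
$H{\left(6,0 \right)} U{\left(v,g \right)} 19 = 10 \left(-1 + 4\right) 19 = 10 \cdot 3 \cdot 19 = 30 \cdot 19 = 570$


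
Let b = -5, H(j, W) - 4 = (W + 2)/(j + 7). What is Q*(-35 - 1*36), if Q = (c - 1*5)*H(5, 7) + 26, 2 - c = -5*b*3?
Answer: 48919/2 ≈ 24460.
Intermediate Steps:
H(j, W) = 4 + (2 + W)/(7 + j) (H(j, W) = 4 + (W + 2)/(j + 7) = 4 + (2 + W)/(7 + j))
c = -73 (c = 2 - (-5*(-5))*3 = 2 - 25*3 = 2 - 1*75 = 2 - 75 = -73)
Q = -689/2 (Q = (-73 - 1*5)*((30 + 7 + 4*5)/(7 + 5)) + 26 = (-73 - 5)*((30 + 7 + 20)/12) + 26 = -13*57/2 + 26 = -78*19/4 + 26 = -741/2 + 26 = -689/2 ≈ -344.50)
Q*(-35 - 1*36) = -689*(-35 - 1*36)/2 = -689*(-35 - 36)/2 = -689/2*(-71) = 48919/2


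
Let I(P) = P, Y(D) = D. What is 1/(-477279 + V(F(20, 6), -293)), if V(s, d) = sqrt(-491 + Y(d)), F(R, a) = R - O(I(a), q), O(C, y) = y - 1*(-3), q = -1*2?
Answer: -477279/227795244625 - 28*I/227795244625 ≈ -2.0952e-6 - 1.2292e-10*I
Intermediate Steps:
q = -2
O(C, y) = 3 + y (O(C, y) = y + 3 = 3 + y)
F(R, a) = -1 + R (F(R, a) = R - (3 - 2) = R - 1*1 = R - 1 = -1 + R)
V(s, d) = sqrt(-491 + d)
1/(-477279 + V(F(20, 6), -293)) = 1/(-477279 + sqrt(-491 - 293)) = 1/(-477279 + sqrt(-784)) = 1/(-477279 + 28*I) = (-477279 - 28*I)/227795244625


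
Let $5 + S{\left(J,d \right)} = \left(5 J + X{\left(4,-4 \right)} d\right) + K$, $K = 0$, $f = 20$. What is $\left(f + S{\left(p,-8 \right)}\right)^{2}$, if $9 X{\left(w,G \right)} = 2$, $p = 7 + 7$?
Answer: $\frac{561001}{81} \approx 6925.9$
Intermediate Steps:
$p = 14$
$X{\left(w,G \right)} = \frac{2}{9}$ ($X{\left(w,G \right)} = \frac{1}{9} \cdot 2 = \frac{2}{9}$)
$S{\left(J,d \right)} = -5 + 5 J + \frac{2 d}{9}$ ($S{\left(J,d \right)} = -5 + \left(\left(5 J + \frac{2 d}{9}\right) + 0\right) = -5 + \left(5 J + \frac{2 d}{9}\right) = -5 + 5 J + \frac{2 d}{9}$)
$\left(f + S{\left(p,-8 \right)}\right)^{2} = \left(20 + \left(-5 + 5 \cdot 14 + \frac{2}{9} \left(-8\right)\right)\right)^{2} = \left(20 - - \frac{569}{9}\right)^{2} = \left(20 + \frac{569}{9}\right)^{2} = \left(\frac{749}{9}\right)^{2} = \frac{561001}{81}$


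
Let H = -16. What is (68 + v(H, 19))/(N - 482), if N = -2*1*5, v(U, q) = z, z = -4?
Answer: -16/123 ≈ -0.13008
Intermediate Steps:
v(U, q) = -4
N = -10 (N = -2*5 = -10)
(68 + v(H, 19))/(N - 482) = (68 - 4)/(-10 - 482) = 64/(-492) = 64*(-1/492) = -16/123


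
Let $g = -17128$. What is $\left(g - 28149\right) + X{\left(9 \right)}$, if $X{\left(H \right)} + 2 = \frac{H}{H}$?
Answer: $-45278$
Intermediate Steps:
$X{\left(H \right)} = -1$ ($X{\left(H \right)} = -2 + \frac{H}{H} = -2 + 1 = -1$)
$\left(g - 28149\right) + X{\left(9 \right)} = \left(-17128 - 28149\right) - 1 = -45277 - 1 = -45278$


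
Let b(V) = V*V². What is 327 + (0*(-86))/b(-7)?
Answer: 327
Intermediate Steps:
b(V) = V³
327 + (0*(-86))/b(-7) = 327 + (0*(-86))/((-7)³) = 327 + 0/(-343) = 327 + 0*(-1/343) = 327 + 0 = 327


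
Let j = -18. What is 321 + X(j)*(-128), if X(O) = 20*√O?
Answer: 321 - 7680*I*√2 ≈ 321.0 - 10861.0*I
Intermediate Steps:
321 + X(j)*(-128) = 321 + (20*√(-18))*(-128) = 321 + (20*(3*I*√2))*(-128) = 321 + (60*I*√2)*(-128) = 321 - 7680*I*√2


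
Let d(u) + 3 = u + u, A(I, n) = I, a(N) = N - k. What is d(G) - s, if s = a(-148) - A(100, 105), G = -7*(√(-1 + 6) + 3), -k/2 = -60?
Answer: 323 - 14*√5 ≈ 291.69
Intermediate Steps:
k = 120 (k = -2*(-60) = 120)
a(N) = -120 + N (a(N) = N - 1*120 = N - 120 = -120 + N)
G = -21 - 7*√5 (G = -7*(√5 + 3) = -7*(3 + √5) = -21 - 7*√5 ≈ -36.652)
s = -368 (s = (-120 - 148) - 1*100 = -268 - 100 = -368)
d(u) = -3 + 2*u (d(u) = -3 + (u + u) = -3 + 2*u)
d(G) - s = (-3 + 2*(-21 - 7*√5)) - 1*(-368) = (-3 + (-42 - 14*√5)) + 368 = (-45 - 14*√5) + 368 = 323 - 14*√5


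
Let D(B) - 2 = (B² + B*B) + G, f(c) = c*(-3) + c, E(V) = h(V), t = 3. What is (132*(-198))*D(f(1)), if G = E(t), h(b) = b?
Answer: -339768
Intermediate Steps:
E(V) = V
f(c) = -2*c (f(c) = -3*c + c = -2*c)
G = 3
D(B) = 5 + 2*B² (D(B) = 2 + ((B² + B*B) + 3) = 2 + ((B² + B²) + 3) = 2 + (2*B² + 3) = 2 + (3 + 2*B²) = 5 + 2*B²)
(132*(-198))*D(f(1)) = (132*(-198))*(5 + 2*(-2*1)²) = -26136*(5 + 2*(-2)²) = -26136*(5 + 2*4) = -26136*(5 + 8) = -26136*13 = -339768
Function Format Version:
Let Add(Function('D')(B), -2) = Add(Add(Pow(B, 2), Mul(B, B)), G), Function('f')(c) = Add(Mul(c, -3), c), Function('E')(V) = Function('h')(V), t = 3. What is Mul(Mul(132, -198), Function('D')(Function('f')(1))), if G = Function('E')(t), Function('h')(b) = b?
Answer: -339768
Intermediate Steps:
Function('E')(V) = V
Function('f')(c) = Mul(-2, c) (Function('f')(c) = Add(Mul(-3, c), c) = Mul(-2, c))
G = 3
Function('D')(B) = Add(5, Mul(2, Pow(B, 2))) (Function('D')(B) = Add(2, Add(Add(Pow(B, 2), Mul(B, B)), 3)) = Add(2, Add(Add(Pow(B, 2), Pow(B, 2)), 3)) = Add(2, Add(Mul(2, Pow(B, 2)), 3)) = Add(2, Add(3, Mul(2, Pow(B, 2)))) = Add(5, Mul(2, Pow(B, 2))))
Mul(Mul(132, -198), Function('D')(Function('f')(1))) = Mul(Mul(132, -198), Add(5, Mul(2, Pow(Mul(-2, 1), 2)))) = Mul(-26136, Add(5, Mul(2, Pow(-2, 2)))) = Mul(-26136, Add(5, Mul(2, 4))) = Mul(-26136, Add(5, 8)) = Mul(-26136, 13) = -339768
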